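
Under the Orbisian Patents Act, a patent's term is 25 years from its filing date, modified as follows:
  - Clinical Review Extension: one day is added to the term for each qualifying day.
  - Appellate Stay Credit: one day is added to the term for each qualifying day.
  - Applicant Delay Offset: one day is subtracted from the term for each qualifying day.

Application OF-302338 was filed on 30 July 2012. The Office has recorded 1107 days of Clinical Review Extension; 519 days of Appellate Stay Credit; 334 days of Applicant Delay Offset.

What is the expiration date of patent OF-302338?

Base term: filing date + 25 years → 30 July 2037.
Clinical Review Extension: +1107 days → 10 August 2040.
Appellate Stay Credit: +519 days → 11 January 2042.
Applicant Delay Offset: −334 days → 11 February 2041.

February 11, 2041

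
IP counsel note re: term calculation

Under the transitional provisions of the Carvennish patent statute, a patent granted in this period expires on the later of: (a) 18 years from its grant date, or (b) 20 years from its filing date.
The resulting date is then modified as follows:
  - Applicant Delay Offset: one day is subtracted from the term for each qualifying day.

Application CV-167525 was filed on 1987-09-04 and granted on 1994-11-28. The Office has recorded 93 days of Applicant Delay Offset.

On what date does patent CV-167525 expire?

2012-08-27

(a) grant + 18 years → 28 November 2012.
(b) filing + 20 years → 4 September 2007.
Later of the two: 28 November 2012.
Applicant Delay Offset: −93 days → 27 August 2012.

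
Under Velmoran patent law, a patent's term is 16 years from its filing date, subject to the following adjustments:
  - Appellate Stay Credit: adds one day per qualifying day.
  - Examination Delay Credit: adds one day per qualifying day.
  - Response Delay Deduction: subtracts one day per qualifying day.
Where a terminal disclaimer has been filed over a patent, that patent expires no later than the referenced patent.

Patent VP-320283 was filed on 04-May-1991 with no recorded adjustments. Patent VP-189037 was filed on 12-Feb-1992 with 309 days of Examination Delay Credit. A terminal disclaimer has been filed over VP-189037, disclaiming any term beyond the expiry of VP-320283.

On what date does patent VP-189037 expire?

Natural term of VP-189037:
  Base: filing + 16 years → 12 February 2008.
  Examination Delay Credit: +309 days → 17 December 2008.
Expiry of referenced patent VP-320283:
  Base: filing + 16 years → 4 May 2007.
Terminal disclaimer: VP-189037 expires on the earlier of 17 December 2008 and 4 May 2007.

May 4, 2007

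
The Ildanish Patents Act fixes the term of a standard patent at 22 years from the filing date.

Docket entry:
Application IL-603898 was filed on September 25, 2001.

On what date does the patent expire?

2023-09-25

Filing date + 22 years → 25 September 2023.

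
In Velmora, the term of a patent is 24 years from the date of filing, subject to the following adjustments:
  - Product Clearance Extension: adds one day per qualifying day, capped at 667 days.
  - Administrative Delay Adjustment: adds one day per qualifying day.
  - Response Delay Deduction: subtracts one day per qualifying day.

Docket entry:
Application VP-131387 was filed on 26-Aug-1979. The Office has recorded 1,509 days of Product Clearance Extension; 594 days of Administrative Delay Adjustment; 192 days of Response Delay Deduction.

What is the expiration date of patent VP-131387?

Base term: filing date + 24 years → 26 August 2003.
Product Clearance Extension: 1509 days claimed exceeds the 667-day cap, so +667 days → 23 June 2005.
Administrative Delay Adjustment: +594 days → 7 February 2007.
Response Delay Deduction: −192 days → 30 July 2006.

July 30, 2006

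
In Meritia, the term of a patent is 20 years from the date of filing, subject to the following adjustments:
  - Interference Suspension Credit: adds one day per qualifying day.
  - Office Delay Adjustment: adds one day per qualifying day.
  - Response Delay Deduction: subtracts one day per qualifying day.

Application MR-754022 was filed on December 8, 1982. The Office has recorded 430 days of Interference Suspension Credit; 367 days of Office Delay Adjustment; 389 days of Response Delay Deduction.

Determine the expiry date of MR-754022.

Base term: filing date + 20 years → 8 December 2002.
Interference Suspension Credit: +430 days → 11 February 2004.
Office Delay Adjustment: +367 days → 12 February 2005.
Response Delay Deduction: −389 days → 20 January 2004.

2004-01-20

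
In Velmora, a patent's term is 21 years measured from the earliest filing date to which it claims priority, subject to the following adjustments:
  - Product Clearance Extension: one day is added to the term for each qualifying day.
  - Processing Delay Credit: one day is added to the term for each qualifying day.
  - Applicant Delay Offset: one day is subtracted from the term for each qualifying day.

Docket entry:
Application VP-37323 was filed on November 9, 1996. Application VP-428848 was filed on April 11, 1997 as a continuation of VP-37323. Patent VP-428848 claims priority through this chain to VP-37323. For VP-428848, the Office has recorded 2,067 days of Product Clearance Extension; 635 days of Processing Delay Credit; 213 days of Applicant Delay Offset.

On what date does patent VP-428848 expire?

Earliest priority filing: 9 November 1996.
Base term: 9 November 1996 + 21 years → 9 November 2017.
Product Clearance Extension: +2067 days → 8 July 2023.
Processing Delay Credit: +635 days → 3 April 2025.
Applicant Delay Offset: −213 days → 2 September 2024.

2024-09-02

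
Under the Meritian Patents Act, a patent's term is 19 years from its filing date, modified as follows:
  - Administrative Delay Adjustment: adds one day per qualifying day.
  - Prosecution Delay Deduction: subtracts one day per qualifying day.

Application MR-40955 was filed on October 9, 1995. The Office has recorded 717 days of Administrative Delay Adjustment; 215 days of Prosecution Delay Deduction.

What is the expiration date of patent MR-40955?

Base term: filing date + 19 years → 9 October 2014.
Administrative Delay Adjustment: +717 days → 25 September 2016.
Prosecution Delay Deduction: −215 days → 23 February 2016.

2016-02-23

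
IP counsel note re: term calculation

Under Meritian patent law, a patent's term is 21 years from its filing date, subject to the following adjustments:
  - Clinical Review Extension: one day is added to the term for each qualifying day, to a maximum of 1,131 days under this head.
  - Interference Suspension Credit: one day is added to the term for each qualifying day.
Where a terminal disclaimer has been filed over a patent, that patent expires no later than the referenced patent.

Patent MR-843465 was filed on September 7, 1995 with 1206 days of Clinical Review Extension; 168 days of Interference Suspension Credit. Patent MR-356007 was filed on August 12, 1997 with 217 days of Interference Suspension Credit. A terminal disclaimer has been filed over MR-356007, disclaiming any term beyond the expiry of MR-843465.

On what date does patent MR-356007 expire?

Natural term of MR-356007:
  Base: filing + 21 years → 12 August 2018.
  Interference Suspension Credit: +217 days → 17 March 2019.
Expiry of referenced patent MR-843465:
  Base: filing + 21 years → 7 September 2016.
  Clinical Review Extension: 1206 days claimed exceeds the 1131-day cap, so +1131 days → 13 October 2019.
  Interference Suspension Credit: +168 days → 29 March 2020.
Terminal disclaimer: MR-356007 expires on the earlier of 17 March 2019 and 29 March 2020.

2019-03-17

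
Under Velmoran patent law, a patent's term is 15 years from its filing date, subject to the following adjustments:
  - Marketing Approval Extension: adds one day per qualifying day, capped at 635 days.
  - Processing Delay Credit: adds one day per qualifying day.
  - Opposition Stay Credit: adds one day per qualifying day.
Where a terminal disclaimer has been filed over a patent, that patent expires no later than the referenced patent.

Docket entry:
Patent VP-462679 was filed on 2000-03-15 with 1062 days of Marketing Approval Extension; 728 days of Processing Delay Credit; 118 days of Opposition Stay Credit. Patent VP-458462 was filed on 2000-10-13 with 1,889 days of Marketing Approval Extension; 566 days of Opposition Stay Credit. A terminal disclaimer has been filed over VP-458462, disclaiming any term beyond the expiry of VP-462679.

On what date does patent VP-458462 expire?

January 26, 2019

Natural term of VP-458462:
  Base: filing + 15 years → 13 October 2015.
  Marketing Approval Extension: 1889 days claimed exceeds the 635-day cap, so +635 days → 9 July 2017.
  Opposition Stay Credit: +566 days → 26 January 2019.
Expiry of referenced patent VP-462679:
  Base: filing + 15 years → 15 March 2015.
  Marketing Approval Extension: 1062 days claimed exceeds the 635-day cap, so +635 days → 9 December 2016.
  Processing Delay Credit: +728 days → 7 December 2018.
  Opposition Stay Credit: +118 days → 4 April 2019.
Terminal disclaimer: VP-458462 expires on the earlier of 26 January 2019 and 4 April 2019.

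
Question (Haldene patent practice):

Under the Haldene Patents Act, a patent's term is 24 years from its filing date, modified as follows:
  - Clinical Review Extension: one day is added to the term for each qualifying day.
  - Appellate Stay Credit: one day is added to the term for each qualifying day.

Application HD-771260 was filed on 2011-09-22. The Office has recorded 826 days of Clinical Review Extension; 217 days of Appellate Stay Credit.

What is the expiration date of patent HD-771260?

July 31, 2038

Base term: filing date + 24 years → 22 September 2035.
Clinical Review Extension: +826 days → 26 December 2037.
Appellate Stay Credit: +217 days → 31 July 2038.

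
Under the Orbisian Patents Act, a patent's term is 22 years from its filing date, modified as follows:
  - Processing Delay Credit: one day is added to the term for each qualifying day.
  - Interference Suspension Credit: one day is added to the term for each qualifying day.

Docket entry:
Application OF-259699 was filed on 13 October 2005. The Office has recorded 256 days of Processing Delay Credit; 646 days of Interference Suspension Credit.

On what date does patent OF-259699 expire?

2030-04-02

Base term: filing date + 22 years → 13 October 2027.
Processing Delay Credit: +256 days → 25 June 2028.
Interference Suspension Credit: +646 days → 2 April 2030.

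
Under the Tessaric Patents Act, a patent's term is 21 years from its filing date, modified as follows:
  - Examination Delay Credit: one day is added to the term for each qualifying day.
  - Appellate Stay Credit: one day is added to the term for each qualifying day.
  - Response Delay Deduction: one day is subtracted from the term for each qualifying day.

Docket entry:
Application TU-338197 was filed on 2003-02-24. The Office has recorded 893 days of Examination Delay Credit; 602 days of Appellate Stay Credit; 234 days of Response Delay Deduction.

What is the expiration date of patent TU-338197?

August 8, 2027

Base term: filing date + 21 years → 24 February 2024.
Examination Delay Credit: +893 days → 5 August 2026.
Appellate Stay Credit: +602 days → 29 March 2028.
Response Delay Deduction: −234 days → 8 August 2027.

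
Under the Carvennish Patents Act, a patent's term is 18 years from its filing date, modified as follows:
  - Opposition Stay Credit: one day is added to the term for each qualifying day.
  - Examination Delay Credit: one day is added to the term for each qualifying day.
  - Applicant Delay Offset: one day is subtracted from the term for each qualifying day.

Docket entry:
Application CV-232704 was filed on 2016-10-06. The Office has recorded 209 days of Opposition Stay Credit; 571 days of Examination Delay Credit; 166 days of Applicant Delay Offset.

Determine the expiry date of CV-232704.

Base term: filing date + 18 years → 6 October 2034.
Opposition Stay Credit: +209 days → 3 May 2035.
Examination Delay Credit: +571 days → 24 November 2036.
Applicant Delay Offset: −166 days → 11 June 2036.

June 11, 2036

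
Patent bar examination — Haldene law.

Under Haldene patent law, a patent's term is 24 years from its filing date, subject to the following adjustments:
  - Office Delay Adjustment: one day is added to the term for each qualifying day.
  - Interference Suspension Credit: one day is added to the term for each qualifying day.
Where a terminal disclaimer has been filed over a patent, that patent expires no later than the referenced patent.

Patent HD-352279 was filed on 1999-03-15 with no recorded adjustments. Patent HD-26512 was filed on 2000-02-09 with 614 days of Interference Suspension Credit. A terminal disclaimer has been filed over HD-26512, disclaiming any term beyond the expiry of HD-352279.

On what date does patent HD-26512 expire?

2023-03-15

Natural term of HD-26512:
  Base: filing + 24 years → 9 February 2024.
  Interference Suspension Credit: +614 days → 15 October 2025.
Expiry of referenced patent HD-352279:
  Base: filing + 24 years → 15 March 2023.
Terminal disclaimer: HD-26512 expires on the earlier of 15 October 2025 and 15 March 2023.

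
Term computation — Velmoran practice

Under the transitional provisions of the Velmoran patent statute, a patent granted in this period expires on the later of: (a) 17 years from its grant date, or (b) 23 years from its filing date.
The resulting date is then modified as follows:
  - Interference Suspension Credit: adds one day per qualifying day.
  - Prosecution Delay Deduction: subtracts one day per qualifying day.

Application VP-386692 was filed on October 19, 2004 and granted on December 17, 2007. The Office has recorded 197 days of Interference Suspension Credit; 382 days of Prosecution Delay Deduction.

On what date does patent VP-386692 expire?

April 17, 2027

(a) grant + 17 years → 17 December 2024.
(b) filing + 23 years → 19 October 2027.
Later of the two: 19 October 2027.
Interference Suspension Credit: +197 days → 3 May 2028.
Prosecution Delay Deduction: −382 days → 17 April 2027.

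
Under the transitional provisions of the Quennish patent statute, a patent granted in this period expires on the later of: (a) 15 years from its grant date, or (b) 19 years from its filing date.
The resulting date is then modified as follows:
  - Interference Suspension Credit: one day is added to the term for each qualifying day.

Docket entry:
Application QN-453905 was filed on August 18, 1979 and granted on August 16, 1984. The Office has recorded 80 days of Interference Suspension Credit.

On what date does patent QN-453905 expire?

(a) grant + 15 years → 16 August 1999.
(b) filing + 19 years → 18 August 1998.
Later of the two: 16 August 1999.
Interference Suspension Credit: +80 days → 4 November 1999.

November 4, 1999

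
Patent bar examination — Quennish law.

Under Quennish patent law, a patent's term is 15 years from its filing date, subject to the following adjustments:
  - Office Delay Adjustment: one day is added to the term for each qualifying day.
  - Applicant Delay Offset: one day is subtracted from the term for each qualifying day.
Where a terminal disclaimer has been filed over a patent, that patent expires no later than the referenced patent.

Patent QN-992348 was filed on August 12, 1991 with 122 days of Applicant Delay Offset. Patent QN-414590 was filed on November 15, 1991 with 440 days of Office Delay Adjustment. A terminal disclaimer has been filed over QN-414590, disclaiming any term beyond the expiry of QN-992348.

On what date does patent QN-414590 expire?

Natural term of QN-414590:
  Base: filing + 15 years → 15 November 2006.
  Office Delay Adjustment: +440 days → 29 January 2008.
Expiry of referenced patent QN-992348:
  Base: filing + 15 years → 12 August 2006.
  Applicant Delay Offset: −122 days → 12 April 2006.
Terminal disclaimer: QN-414590 expires on the earlier of 29 January 2008 and 12 April 2006.

2006-04-12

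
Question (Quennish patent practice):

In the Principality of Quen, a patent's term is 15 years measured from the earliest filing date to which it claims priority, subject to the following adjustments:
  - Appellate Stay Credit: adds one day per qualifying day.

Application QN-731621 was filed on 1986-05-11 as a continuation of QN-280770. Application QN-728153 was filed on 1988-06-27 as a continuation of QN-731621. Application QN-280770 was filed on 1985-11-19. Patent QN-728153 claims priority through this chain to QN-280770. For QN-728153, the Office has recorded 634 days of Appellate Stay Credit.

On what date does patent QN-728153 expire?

2002-08-15

Earliest priority filing: 19 November 1985.
Base term: 19 November 1985 + 15 years → 19 November 2000.
Appellate Stay Credit: +634 days → 15 August 2002.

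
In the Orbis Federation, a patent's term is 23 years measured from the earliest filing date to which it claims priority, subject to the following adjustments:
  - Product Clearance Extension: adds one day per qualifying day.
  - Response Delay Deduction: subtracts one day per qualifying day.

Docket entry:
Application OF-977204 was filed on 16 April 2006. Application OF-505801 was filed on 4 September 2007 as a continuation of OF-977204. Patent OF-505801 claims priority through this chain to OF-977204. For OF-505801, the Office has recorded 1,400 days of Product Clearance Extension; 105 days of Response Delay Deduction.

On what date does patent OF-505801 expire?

November 1, 2032

Earliest priority filing: 16 April 2006.
Base term: 16 April 2006 + 23 years → 16 April 2029.
Product Clearance Extension: +1400 days → 14 February 2033.
Response Delay Deduction: −105 days → 1 November 2032.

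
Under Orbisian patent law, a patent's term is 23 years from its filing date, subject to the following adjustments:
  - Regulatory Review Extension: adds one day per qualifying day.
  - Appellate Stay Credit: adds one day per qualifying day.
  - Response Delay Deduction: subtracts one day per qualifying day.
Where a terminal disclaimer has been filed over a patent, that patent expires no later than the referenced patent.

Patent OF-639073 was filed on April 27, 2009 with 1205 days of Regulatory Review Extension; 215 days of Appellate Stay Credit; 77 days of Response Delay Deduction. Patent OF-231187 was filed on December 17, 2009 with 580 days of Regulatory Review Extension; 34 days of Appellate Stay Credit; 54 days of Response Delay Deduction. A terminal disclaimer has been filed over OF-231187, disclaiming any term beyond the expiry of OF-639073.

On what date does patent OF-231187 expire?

2034-06-30

Natural term of OF-231187:
  Base: filing + 23 years → 17 December 2032.
  Regulatory Review Extension: +580 days → 20 July 2034.
  Appellate Stay Credit: +34 days → 23 August 2034.
  Response Delay Deduction: −54 days → 30 June 2034.
Expiry of referenced patent OF-639073:
  Base: filing + 23 years → 27 April 2032.
  Regulatory Review Extension: +1205 days → 15 August 2035.
  Appellate Stay Credit: +215 days → 17 March 2036.
  Response Delay Deduction: −77 days → 31 December 2035.
Terminal disclaimer: OF-231187 expires on the earlier of 30 June 2034 and 31 December 2035.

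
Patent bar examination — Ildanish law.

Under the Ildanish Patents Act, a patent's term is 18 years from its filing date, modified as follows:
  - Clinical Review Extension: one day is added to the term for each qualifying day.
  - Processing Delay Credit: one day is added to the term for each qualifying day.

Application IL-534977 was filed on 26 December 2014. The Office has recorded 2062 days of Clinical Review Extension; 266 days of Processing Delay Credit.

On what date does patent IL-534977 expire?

May 12, 2039

Base term: filing date + 18 years → 26 December 2032.
Clinical Review Extension: +2062 days → 19 August 2038.
Processing Delay Credit: +266 days → 12 May 2039.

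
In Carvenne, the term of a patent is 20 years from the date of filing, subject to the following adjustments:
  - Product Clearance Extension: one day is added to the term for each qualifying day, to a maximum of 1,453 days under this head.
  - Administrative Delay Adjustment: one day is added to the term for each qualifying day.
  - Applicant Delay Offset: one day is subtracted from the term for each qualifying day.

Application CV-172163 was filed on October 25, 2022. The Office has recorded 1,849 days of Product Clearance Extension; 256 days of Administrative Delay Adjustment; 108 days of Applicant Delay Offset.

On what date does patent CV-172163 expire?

Base term: filing date + 20 years → 25 October 2042.
Product Clearance Extension: 1849 days claimed exceeds the 1453-day cap, so +1453 days → 17 October 2046.
Administrative Delay Adjustment: +256 days → 30 June 2047.
Applicant Delay Offset: −108 days → 14 March 2047.

March 14, 2047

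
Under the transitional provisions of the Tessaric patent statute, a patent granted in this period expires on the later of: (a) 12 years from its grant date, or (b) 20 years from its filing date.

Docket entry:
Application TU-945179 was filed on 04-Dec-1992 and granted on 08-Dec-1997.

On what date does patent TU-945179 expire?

(a) grant + 12 years → 8 December 2009.
(b) filing + 20 years → 4 December 2012.
Later of the two: 4 December 2012.

2012-12-04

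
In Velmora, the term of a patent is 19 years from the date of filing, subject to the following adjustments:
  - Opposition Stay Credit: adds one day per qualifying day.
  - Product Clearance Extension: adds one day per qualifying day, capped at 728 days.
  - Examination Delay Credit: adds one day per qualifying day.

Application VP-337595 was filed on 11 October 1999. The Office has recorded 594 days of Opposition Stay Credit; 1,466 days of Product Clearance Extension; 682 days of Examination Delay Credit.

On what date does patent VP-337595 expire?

April 6, 2024

Base term: filing date + 19 years → 11 October 2018.
Opposition Stay Credit: +594 days → 27 May 2020.
Product Clearance Extension: 1466 days claimed exceeds the 728-day cap, so +728 days → 25 May 2022.
Examination Delay Credit: +682 days → 6 April 2024.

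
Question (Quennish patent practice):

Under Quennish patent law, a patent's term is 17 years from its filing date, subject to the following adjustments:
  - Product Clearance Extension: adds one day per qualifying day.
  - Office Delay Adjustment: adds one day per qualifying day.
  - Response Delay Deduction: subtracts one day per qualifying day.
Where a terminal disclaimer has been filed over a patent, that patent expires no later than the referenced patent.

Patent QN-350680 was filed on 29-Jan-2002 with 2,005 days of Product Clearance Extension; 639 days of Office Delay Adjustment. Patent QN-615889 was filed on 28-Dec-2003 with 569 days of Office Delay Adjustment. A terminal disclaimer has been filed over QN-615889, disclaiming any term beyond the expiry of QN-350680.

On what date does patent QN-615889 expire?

Natural term of QN-615889:
  Base: filing + 17 years → 28 December 2020.
  Office Delay Adjustment: +569 days → 20 July 2022.
Expiry of referenced patent QN-350680:
  Base: filing + 17 years → 29 January 2019.
  Product Clearance Extension: +2005 days → 26 July 2024.
  Office Delay Adjustment: +639 days → 26 April 2026.
Terminal disclaimer: QN-615889 expires on the earlier of 20 July 2022 and 26 April 2026.

2022-07-20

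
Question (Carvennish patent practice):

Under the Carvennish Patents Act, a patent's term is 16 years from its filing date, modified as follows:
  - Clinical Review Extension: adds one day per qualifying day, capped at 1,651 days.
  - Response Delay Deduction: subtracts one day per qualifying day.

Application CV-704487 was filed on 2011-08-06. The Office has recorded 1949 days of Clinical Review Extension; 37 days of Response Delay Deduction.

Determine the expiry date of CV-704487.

Base term: filing date + 16 years → 6 August 2027.
Clinical Review Extension: 1949 days claimed exceeds the 1651-day cap, so +1651 days → 12 February 2032.
Response Delay Deduction: −37 days → 6 January 2032.

2032-01-06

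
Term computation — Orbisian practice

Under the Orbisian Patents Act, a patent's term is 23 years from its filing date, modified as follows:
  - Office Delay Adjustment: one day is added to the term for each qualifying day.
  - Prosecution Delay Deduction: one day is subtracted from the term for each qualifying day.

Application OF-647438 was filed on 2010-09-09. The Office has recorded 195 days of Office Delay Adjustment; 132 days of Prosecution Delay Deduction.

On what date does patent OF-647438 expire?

2033-11-11

Base term: filing date + 23 years → 9 September 2033.
Office Delay Adjustment: +195 days → 23 March 2034.
Prosecution Delay Deduction: −132 days → 11 November 2033.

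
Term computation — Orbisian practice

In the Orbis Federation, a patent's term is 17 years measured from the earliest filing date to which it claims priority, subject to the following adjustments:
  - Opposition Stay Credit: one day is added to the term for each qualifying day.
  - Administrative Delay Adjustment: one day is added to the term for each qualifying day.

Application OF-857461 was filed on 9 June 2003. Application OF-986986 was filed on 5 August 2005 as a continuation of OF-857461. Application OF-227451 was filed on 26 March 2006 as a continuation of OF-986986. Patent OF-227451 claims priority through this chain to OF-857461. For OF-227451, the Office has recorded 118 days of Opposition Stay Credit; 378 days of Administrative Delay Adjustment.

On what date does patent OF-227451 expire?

Earliest priority filing: 9 June 2003.
Base term: 9 June 2003 + 17 years → 9 June 2020.
Opposition Stay Credit: +118 days → 5 October 2020.
Administrative Delay Adjustment: +378 days → 18 October 2021.

October 18, 2021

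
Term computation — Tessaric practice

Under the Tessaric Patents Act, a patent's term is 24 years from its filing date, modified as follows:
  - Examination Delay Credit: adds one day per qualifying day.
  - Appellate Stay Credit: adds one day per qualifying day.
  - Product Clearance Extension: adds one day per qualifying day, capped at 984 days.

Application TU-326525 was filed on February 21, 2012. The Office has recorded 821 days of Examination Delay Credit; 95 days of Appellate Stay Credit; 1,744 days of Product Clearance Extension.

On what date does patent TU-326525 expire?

Base term: filing date + 24 years → 21 February 2036.
Examination Delay Credit: +821 days → 22 May 2038.
Appellate Stay Credit: +95 days → 25 August 2038.
Product Clearance Extension: 1744 days claimed exceeds the 984-day cap, so +984 days → 5 May 2041.

May 5, 2041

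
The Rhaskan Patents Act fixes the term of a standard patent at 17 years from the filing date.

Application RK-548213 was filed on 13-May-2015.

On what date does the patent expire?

Filing date + 17 years → 13 May 2032.

2032-05-13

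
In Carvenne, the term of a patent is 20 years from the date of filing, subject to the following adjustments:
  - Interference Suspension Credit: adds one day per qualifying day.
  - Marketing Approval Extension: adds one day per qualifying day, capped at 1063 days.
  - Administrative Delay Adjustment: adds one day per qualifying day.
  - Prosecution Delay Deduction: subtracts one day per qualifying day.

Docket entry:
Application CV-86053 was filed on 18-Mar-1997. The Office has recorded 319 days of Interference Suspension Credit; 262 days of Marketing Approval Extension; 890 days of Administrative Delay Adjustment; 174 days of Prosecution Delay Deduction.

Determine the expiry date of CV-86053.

Base term: filing date + 20 years → 18 March 2017.
Interference Suspension Credit: +319 days → 31 January 2018.
Marketing Approval Extension: 262 days (within the 1063-day cap) → +262 days → 20 October 2018.
Administrative Delay Adjustment: +890 days → 28 March 2021.
Prosecution Delay Deduction: −174 days → 5 October 2020.

October 5, 2020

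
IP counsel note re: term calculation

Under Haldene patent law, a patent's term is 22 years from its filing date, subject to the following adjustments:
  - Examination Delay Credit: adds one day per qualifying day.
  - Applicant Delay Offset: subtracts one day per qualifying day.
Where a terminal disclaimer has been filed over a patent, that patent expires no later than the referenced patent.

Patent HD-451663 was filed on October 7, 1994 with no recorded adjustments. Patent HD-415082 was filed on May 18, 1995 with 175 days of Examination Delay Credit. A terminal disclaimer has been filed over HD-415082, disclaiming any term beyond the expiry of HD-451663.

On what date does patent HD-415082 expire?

October 7, 2016

Natural term of HD-415082:
  Base: filing + 22 years → 18 May 2017.
  Examination Delay Credit: +175 days → 9 November 2017.
Expiry of referenced patent HD-451663:
  Base: filing + 22 years → 7 October 2016.
Terminal disclaimer: HD-415082 expires on the earlier of 9 November 2017 and 7 October 2016.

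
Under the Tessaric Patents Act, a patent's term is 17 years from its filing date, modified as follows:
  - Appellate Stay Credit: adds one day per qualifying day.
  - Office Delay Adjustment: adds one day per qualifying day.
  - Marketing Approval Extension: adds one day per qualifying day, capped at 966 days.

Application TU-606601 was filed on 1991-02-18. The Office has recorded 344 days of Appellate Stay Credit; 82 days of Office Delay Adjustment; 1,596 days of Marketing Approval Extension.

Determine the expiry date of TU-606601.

2011-12-11

Base term: filing date + 17 years → 18 February 2008.
Appellate Stay Credit: +344 days → 27 January 2009.
Office Delay Adjustment: +82 days → 19 April 2009.
Marketing Approval Extension: 1596 days claimed exceeds the 966-day cap, so +966 days → 11 December 2011.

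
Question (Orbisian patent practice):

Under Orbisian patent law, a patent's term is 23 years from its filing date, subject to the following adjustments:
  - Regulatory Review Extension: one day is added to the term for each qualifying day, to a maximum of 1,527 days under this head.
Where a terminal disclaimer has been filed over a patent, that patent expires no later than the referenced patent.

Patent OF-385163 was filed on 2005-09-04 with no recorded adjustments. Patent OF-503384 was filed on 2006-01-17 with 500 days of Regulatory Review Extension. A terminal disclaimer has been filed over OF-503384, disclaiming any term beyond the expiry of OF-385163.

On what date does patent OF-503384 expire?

Natural term of OF-503384:
  Base: filing + 23 years → 17 January 2029.
  Regulatory Review Extension: 500 days (within the 1527-day cap) → +500 days → 1 June 2030.
Expiry of referenced patent OF-385163:
  Base: filing + 23 years → 4 September 2028.
Terminal disclaimer: OF-503384 expires on the earlier of 1 June 2030 and 4 September 2028.

September 4, 2028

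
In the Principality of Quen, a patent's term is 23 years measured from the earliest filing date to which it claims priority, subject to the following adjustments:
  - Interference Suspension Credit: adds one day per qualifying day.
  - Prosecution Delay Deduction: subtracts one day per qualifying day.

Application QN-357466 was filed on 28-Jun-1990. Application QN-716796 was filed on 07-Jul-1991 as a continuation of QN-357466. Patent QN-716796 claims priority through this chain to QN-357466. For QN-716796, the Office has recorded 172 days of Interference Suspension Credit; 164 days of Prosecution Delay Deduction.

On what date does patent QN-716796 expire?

July 6, 2013

Earliest priority filing: 28 June 1990.
Base term: 28 June 1990 + 23 years → 28 June 2013.
Interference Suspension Credit: +172 days → 17 December 2013.
Prosecution Delay Deduction: −164 days → 6 July 2013.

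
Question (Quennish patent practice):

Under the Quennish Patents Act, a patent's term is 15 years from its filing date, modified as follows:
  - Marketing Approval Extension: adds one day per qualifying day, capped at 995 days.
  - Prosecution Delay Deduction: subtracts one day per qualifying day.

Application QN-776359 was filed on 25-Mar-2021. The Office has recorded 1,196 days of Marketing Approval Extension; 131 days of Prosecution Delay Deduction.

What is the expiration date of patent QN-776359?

August 6, 2038

Base term: filing date + 15 years → 25 March 2036.
Marketing Approval Extension: 1196 days claimed exceeds the 995-day cap, so +995 days → 15 December 2038.
Prosecution Delay Deduction: −131 days → 6 August 2038.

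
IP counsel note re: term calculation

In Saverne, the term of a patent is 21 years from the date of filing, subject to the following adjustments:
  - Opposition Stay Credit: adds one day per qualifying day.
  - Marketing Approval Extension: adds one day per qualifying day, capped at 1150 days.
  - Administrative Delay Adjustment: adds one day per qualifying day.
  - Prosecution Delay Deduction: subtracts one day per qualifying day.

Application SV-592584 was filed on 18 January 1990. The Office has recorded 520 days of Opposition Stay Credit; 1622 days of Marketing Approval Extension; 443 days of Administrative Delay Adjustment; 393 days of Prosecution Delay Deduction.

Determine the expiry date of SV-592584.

Base term: filing date + 21 years → 18 January 2011.
Opposition Stay Credit: +520 days → 21 June 2012.
Marketing Approval Extension: 1622 days claimed exceeds the 1150-day cap, so +1150 days → 15 August 2015.
Administrative Delay Adjustment: +443 days → 31 October 2016.
Prosecution Delay Deduction: −393 days → 4 October 2015.

2015-10-04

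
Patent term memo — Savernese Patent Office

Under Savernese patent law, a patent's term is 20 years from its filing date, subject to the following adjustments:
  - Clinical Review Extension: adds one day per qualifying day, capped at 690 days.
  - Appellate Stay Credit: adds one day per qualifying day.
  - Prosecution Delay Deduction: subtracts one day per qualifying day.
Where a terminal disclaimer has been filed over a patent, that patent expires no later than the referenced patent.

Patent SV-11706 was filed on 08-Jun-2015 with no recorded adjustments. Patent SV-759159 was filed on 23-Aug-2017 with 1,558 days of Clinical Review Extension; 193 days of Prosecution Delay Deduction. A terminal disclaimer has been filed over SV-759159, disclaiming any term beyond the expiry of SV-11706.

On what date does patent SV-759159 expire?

Natural term of SV-759159:
  Base: filing + 20 years → 23 August 2037.
  Clinical Review Extension: 1558 days claimed exceeds the 690-day cap, so +690 days → 14 July 2039.
  Prosecution Delay Deduction: −193 days → 2 January 2039.
Expiry of referenced patent SV-11706:
  Base: filing + 20 years → 8 June 2035.
Terminal disclaimer: SV-759159 expires on the earlier of 2 January 2039 and 8 June 2035.

2035-06-08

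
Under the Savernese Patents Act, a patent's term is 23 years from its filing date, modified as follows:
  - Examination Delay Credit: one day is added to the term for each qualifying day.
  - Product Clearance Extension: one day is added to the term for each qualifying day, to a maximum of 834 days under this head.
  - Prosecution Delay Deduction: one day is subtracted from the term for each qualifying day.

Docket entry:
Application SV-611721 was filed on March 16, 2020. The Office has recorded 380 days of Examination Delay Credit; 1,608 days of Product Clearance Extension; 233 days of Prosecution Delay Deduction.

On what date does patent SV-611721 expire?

2045-11-21

Base term: filing date + 23 years → 16 March 2043.
Examination Delay Credit: +380 days → 30 March 2044.
Product Clearance Extension: 1608 days claimed exceeds the 834-day cap, so +834 days → 12 July 2046.
Prosecution Delay Deduction: −233 days → 21 November 2045.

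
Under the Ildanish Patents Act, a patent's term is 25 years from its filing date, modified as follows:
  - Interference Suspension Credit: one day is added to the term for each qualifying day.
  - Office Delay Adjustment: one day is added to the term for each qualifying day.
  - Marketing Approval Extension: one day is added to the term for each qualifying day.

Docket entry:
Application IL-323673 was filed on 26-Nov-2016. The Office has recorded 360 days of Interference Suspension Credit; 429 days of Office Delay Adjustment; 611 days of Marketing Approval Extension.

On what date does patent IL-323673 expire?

September 26, 2045

Base term: filing date + 25 years → 26 November 2041.
Interference Suspension Credit: +360 days → 21 November 2042.
Office Delay Adjustment: +429 days → 24 January 2044.
Marketing Approval Extension: +611 days → 26 September 2045.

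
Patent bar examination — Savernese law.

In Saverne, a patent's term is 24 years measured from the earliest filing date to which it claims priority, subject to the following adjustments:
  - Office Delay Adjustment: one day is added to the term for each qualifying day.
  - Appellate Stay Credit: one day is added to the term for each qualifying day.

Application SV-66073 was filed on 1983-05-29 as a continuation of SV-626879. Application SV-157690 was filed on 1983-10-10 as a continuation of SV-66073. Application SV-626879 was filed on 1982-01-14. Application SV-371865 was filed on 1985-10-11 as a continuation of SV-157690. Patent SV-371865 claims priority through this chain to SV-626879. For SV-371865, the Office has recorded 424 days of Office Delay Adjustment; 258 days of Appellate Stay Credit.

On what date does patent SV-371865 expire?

2007-11-27

Earliest priority filing: 14 January 1982.
Base term: 14 January 1982 + 24 years → 14 January 2006.
Office Delay Adjustment: +424 days → 14 March 2007.
Appellate Stay Credit: +258 days → 27 November 2007.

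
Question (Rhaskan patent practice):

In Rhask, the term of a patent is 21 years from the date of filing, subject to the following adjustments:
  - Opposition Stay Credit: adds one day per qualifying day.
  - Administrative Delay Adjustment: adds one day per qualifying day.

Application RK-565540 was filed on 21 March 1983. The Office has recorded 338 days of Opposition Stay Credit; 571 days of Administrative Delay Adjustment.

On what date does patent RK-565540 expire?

2006-09-16

Base term: filing date + 21 years → 21 March 2004.
Opposition Stay Credit: +338 days → 22 February 2005.
Administrative Delay Adjustment: +571 days → 16 September 2006.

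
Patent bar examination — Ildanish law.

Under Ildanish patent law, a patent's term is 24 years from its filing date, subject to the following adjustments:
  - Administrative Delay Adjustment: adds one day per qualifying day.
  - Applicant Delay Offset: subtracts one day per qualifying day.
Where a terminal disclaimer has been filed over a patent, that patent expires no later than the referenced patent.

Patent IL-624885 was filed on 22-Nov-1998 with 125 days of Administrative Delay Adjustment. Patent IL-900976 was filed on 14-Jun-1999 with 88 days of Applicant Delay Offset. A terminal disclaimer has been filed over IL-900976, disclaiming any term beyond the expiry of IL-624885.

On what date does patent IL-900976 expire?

Natural term of IL-900976:
  Base: filing + 24 years → 14 June 2023.
  Applicant Delay Offset: −88 days → 18 March 2023.
Expiry of referenced patent IL-624885:
  Base: filing + 24 years → 22 November 2022.
  Administrative Delay Adjustment: +125 days → 27 March 2023.
Terminal disclaimer: IL-900976 expires on the earlier of 18 March 2023 and 27 March 2023.

March 18, 2023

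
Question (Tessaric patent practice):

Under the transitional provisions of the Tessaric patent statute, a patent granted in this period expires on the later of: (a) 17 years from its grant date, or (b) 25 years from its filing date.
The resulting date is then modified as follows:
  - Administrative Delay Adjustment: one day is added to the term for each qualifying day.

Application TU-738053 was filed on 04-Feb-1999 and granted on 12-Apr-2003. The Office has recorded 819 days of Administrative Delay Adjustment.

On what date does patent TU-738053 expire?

2026-05-03

(a) grant + 17 years → 12 April 2020.
(b) filing + 25 years → 4 February 2024.
Later of the two: 4 February 2024.
Administrative Delay Adjustment: +819 days → 3 May 2026.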